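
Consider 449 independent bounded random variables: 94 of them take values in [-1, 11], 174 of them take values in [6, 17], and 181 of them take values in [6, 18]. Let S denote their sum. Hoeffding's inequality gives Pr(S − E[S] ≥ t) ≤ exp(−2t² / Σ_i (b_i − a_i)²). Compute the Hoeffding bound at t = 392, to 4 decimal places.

0.0063

Σ(b_i − a_i)² = 94·12² + 174·11² + 181·12² = 60654.
Exponent = 2·392² / 60654 = 5.06690.
Bound = exp(−5.06690) = 0.00630.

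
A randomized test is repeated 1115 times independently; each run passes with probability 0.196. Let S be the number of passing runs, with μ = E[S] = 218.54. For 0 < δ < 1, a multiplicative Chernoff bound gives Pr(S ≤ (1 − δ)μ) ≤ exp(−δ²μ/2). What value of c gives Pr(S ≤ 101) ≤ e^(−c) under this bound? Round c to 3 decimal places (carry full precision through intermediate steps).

Write 101 = (1 − δ)μ, so δ = 1 − 101/218.54 = 0.537842…
Then the exponent is δ²μ/2 = (μ − 101)²/(2μ) = 31.608977.

31.609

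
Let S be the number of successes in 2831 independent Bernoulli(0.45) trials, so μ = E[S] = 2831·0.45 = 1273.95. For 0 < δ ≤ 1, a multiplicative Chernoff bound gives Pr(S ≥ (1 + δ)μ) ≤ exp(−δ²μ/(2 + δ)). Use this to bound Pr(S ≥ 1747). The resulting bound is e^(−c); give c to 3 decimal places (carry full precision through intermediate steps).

74.075

Write 1747 = (1 + δ)μ, so δ = 1747/1273.95 − 1 = 0.3713254…
Then the exponent is δ²μ/(2 + δ) = (1747 − μ)² / (μ·(2 + δ)) = 74.074812.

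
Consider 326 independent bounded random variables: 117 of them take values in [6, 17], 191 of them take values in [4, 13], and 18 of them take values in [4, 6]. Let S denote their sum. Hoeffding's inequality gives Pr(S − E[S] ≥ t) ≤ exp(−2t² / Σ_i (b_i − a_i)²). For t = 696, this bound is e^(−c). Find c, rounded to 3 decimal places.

Σ(b_i − a_i)² = 117·11² + 191·9² + 18·2² = 29700.
c = 2t² / 29700 = 2·696² / 29700 = 32.6206.

32.621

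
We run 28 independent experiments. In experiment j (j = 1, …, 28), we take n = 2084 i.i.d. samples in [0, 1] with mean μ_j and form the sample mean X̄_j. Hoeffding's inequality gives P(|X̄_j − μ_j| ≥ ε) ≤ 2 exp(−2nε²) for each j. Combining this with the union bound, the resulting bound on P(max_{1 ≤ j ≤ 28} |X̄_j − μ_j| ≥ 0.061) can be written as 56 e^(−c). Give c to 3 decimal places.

Union bound over the 28 events: P(max_{1 ≤ j ≤ 28} |X̄_j − μ_j| ≥ 0.061) ≤ 28·2·exp(−2nε²) = 56 exp(−2·2084·0.061²).
So c = 2·2084·0.061² = 15.5091.

15.509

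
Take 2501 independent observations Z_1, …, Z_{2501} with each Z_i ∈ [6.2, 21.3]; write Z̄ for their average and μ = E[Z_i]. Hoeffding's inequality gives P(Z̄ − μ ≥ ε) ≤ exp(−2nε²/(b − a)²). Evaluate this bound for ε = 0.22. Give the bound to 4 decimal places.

0.3458

Exponent: 2nε²/(b − a)² = 2·2501·0.22² / 15.1² = 1.06178.
Bound = exp(−1.06178) = 0.34584.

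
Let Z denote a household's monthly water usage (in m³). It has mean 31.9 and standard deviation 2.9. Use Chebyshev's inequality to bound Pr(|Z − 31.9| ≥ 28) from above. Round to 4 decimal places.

Chebyshev: Pr(|Z − μ| ≥ t) ≤ Var(Z)/t².
Var(Z) = σ² = 2.9² = 8.41.
Bound = 8.41 / 784 = 0.0107.

0.0107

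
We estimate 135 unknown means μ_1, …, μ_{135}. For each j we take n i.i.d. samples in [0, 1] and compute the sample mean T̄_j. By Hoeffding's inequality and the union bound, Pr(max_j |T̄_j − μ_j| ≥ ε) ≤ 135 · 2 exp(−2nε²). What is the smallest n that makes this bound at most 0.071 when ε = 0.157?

Need 2·135·exp(−2nε²) ≤ 0.071, i.e. exp(−2nε²) ≤ 0.071/270.
So 2nε² ≥ ln(270/0.071) = 8.243497.
Hence n ≥ 8.243497/(2·0.157²) = 167.218.
The smallest integer n is 168.

168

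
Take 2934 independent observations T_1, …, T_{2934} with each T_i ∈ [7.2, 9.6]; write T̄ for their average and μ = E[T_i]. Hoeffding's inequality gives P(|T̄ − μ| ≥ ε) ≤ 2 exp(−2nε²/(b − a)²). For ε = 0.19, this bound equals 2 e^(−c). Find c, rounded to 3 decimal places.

c = 2nε²/(b − a)² = 2·2934·0.19² / 2.4² = 36.7769.

36.777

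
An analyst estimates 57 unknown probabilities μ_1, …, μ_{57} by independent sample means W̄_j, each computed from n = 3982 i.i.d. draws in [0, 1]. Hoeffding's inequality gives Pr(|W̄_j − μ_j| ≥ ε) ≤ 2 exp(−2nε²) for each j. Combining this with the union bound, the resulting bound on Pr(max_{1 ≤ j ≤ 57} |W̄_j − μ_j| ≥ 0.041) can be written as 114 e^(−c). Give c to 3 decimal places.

13.387

Union bound over the 57 events: Pr(max_{1 ≤ j ≤ 57} |W̄_j − μ_j| ≥ 0.041) ≤ 57·2·exp(−2nε²) = 114 exp(−2·3982·0.041²).
So c = 2·3982·0.041² = 13.3875.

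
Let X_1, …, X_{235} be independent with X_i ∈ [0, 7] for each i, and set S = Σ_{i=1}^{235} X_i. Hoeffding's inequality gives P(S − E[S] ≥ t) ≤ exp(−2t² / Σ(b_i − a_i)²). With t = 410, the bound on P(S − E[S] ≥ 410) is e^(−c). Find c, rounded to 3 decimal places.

29.197

Σ(b_i − a_i)² = 235·(7)² = 11515.
c = 2t²/11515 = 2·410²/11515 = 29.1967.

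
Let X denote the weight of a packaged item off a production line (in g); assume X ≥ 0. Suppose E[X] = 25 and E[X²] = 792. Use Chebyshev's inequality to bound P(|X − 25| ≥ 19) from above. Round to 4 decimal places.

0.4626

Var(X) = E[X²] − (E[X])² = 792 − 625 = 167.
Chebyshev's inequality: P(|X − μ| ≥ t) ≤ Var(X)/t² = 167/361 = 0.4626.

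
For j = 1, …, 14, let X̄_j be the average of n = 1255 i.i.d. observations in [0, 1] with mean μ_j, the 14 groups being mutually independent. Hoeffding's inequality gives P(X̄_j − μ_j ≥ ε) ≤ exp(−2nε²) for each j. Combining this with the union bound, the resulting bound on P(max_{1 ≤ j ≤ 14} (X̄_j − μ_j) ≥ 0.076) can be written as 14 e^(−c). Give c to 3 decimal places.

14.498

Union bound over the 14 events: P(max_{1 ≤ j ≤ 14} (X̄_j − μ_j) ≥ 0.076) ≤ 14·exp(−2nε²) = 14 exp(−2·1255·0.076²).
So c = 2·1255·0.076² = 14.4978.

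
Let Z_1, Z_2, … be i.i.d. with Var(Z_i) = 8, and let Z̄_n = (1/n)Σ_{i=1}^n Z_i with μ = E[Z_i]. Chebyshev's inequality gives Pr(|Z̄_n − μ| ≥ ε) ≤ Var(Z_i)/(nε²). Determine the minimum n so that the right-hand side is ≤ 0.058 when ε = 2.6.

Require 8/(n·2.6²) ≤ 0.058, i.e. n ≥ 8/(0.058·2.6²) = 20.404.
The smallest integer n is 21.

21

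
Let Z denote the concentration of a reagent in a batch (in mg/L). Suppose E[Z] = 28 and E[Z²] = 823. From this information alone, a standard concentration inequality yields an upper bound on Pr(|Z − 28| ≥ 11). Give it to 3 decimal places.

The first two moments determine the variance, so Chebyshev's inequality is the sharpest standard bound available.
Var(Z) = E[Z²] − (E[Z])² = 823 − 784 = 39.
Chebyshev's inequality: Pr(|Z − μ| ≥ t) ≤ Var(Z)/t² = 39/121 = 0.3223.

0.322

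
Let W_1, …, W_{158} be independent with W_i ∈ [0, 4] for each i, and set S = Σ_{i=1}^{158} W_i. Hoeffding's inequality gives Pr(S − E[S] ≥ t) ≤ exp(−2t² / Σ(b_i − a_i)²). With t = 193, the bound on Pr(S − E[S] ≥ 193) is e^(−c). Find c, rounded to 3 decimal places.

Σ(b_i − a_i)² = 158·(4)² = 2528.
c = 2t²/2528 = 2·193²/2528 = 29.4691.

29.469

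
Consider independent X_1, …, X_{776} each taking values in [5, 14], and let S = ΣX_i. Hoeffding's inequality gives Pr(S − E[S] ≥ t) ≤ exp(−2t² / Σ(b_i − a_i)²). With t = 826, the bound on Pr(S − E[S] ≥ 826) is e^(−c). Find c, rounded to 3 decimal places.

21.709

Σ(b_i − a_i)² = 776·(9)² = 62856.
c = 2t²/62856 = 2·826²/62856 = 21.7092.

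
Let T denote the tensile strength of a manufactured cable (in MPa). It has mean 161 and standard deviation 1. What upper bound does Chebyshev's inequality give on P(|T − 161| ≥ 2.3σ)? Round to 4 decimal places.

Chebyshev: P(|T − μ| ≥ t) ≤ Var(T)/t².
Var(T) = σ² = 1² = 1.
t = 2.3·1 = 2.3.
Bound = 1 / 5.29 = 0.1890.

0.1890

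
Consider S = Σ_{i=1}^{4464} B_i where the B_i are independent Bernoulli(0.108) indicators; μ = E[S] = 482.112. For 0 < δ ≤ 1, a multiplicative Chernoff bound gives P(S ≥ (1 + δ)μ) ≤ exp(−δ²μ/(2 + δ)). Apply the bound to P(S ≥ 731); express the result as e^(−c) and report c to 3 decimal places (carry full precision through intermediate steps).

Write 731 = (1 + δ)μ, so δ = 731/482.112 − 1 = 0.5162452…
Then the exponent is δ²μ/(2 + δ) = (731 − μ)² / (μ·(2 + δ)) = 51.063081.

51.063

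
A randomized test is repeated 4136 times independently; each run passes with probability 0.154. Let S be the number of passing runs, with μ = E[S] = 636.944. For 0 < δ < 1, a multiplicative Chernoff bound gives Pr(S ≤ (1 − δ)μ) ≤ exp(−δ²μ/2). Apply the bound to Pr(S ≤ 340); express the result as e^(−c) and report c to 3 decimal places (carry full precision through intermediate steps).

Write 340 = (1 − δ)μ, so δ = 1 − 340/636.944 = 0.4662011…
Then the exponent is δ²μ/2 = (μ − 340)²/(2μ) = 69.217811.

69.218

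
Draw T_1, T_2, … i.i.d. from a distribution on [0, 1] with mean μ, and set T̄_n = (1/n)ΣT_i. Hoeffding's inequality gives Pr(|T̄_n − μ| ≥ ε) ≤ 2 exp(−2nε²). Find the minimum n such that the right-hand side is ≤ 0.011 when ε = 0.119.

Require 2·exp(−2nε²) ≤ 0.011, i.e. 2nε² ≥ ln(2/0.011) = 5.203007.
So n ≥ 5.203007 / (2·0.119²) = 183.709.
The smallest integer n is 184.

184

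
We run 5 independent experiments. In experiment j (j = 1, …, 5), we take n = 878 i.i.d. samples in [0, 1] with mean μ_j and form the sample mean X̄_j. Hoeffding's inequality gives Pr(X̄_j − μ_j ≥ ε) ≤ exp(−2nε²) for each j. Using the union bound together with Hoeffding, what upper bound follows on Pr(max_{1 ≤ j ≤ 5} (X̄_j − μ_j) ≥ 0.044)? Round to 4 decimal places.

Per-experiment Hoeffding bound: exp(−2·878·0.044²) = exp(−3.39962) = 0.033386.
Union bound over 5 events: 5·0.033386 = 0.16693.

0.1669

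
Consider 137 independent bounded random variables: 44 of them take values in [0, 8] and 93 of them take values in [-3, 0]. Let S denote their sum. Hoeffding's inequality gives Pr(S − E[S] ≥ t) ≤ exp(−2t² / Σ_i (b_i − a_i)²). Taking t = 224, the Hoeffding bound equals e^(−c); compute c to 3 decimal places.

Σ(b_i − a_i)² = 44·8² + 93·3² = 3653.
c = 2t² / 3653 = 2·224² / 3653 = 27.4711.

27.471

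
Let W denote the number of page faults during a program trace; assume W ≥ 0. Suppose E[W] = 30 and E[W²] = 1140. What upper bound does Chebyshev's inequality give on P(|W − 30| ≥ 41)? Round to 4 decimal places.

Var(W) = E[W²] − (E[W])² = 1140 − 900 = 240.
Chebyshev's inequality: P(|W − μ| ≥ t) ≤ Var(W)/t² = 240/1681 = 0.1428.

0.1428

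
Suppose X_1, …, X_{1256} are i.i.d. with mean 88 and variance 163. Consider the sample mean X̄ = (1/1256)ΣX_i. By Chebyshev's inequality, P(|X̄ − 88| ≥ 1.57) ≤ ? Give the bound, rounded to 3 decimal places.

0.053

Var(X̄) = Var(X_i)/n = 163/1256 = 0.12978.
Chebyshev: P(|X̄ − 88| ≥ 1.57) ≤ Var(X̄)/(1.57)² = 163/(1256·1.57²) = 0.0527.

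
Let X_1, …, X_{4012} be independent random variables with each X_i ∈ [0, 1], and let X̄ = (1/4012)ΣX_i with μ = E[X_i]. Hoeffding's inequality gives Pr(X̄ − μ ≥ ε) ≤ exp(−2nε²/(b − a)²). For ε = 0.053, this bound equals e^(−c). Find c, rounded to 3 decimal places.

22.539

c = 2nε²/(b − a)² = 2·4012·0.053² / 1² = 22.5394.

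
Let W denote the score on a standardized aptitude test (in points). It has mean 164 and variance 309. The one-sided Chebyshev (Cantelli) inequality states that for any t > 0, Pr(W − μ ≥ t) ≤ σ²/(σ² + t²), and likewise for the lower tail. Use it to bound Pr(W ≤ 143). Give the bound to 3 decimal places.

0.412

Here σ² = 309 and t = 21, so σ² + t² = 750.
Cantelli's bound: 309/750 = 0.4120.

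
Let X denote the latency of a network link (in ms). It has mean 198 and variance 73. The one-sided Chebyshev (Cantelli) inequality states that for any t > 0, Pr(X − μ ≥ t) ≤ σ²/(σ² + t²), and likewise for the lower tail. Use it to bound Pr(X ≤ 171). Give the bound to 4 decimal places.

0.0910

Here σ² = 73 and t = 27, so σ² + t² = 802.
Cantelli's bound: 73/802 = 0.0910.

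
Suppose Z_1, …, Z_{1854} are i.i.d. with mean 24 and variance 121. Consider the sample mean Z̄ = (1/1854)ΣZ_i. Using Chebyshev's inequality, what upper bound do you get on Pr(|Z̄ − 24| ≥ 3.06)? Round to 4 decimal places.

Var(Z̄) = Var(Z_i)/n = 121/1854 = 0.065264.
Chebyshev: Pr(|Z̄ − 24| ≥ 3.06) ≤ Var(Z̄)/(3.06)² = 121/(1854·3.06²) = 0.0070.

0.0070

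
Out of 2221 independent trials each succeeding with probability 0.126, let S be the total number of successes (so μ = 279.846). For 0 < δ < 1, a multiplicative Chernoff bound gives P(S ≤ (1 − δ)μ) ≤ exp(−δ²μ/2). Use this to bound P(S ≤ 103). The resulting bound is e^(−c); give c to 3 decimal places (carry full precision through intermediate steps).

55.878

Write 103 = (1 − δ)μ, so δ = 1 − 103/279.846 = 0.6319404…
Then the exponent is δ²μ/2 = (μ − 103)²/(2μ) = 55.878068.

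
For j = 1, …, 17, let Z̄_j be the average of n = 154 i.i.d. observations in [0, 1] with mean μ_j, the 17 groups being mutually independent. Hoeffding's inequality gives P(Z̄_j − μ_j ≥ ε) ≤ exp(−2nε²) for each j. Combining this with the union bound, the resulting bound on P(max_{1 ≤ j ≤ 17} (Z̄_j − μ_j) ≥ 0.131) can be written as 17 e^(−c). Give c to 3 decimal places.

5.286

Union bound over the 17 events: P(max_{1 ≤ j ≤ 17} (Z̄_j − μ_j) ≥ 0.131) ≤ 17·exp(−2nε²) = 17 exp(−2·154·0.131²).
So c = 2·154·0.131² = 5.2856.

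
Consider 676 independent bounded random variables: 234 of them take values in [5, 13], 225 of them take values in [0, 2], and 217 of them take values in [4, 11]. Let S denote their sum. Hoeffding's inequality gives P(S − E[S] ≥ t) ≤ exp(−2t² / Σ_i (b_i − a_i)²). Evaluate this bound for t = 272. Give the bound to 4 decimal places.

0.0038

Σ(b_i − a_i)² = 234·8² + 225·2² + 217·7² = 26509.
Exponent = 2·272² / 26509 = 5.58180.
Bound = exp(−5.58180) = 0.00377.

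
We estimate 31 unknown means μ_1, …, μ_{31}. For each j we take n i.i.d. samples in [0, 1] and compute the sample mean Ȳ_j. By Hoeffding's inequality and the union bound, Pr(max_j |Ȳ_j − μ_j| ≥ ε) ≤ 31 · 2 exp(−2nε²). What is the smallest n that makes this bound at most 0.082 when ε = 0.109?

279

Need 2·31·exp(−2nε²) ≤ 0.082, i.e. exp(−2nε²) ≤ 0.082/62.
So 2nε² ≥ ln(62/0.082) = 6.628170.
Hence n ≥ 6.628170/(2·0.109²) = 278.940.
The smallest integer n is 279.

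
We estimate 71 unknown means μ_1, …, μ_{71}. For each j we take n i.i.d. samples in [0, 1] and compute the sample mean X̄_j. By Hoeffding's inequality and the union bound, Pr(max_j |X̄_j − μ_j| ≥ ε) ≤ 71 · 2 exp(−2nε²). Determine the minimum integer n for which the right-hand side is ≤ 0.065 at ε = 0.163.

145

Need 2·71·exp(−2nε²) ≤ 0.065, i.e. exp(−2nε²) ≤ 0.065/142.
So 2nε² ≥ ln(142/0.065) = 7.689195.
Hence n ≥ 7.689195/(2·0.163²) = 144.702.
The smallest integer n is 145.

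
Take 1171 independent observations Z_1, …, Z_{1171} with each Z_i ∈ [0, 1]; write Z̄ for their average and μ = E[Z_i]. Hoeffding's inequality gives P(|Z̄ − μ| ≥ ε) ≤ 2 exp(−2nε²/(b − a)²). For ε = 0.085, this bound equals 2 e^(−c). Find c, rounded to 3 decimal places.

c = 2nε²/(b − a)² = 2·1171·0.085² / 1² = 16.9210.

16.921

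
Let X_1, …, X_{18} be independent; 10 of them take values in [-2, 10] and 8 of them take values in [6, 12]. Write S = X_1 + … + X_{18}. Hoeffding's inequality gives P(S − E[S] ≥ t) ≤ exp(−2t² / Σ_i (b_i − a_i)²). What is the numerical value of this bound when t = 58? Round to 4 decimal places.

Σ(b_i − a_i)² = 10·12² + 8·6² = 1728.
Exponent = 2·58² / 1728 = 3.89352.
Bound = exp(−3.89352) = 0.02037.

0.0204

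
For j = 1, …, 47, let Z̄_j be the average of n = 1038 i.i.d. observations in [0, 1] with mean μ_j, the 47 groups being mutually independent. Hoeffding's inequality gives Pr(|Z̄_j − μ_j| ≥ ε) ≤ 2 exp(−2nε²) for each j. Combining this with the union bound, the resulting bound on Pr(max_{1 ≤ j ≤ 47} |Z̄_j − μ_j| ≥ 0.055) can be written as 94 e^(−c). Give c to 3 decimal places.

6.280

Union bound over the 47 events: Pr(max_{1 ≤ j ≤ 47} |Z̄_j − μ_j| ≥ 0.055) ≤ 47·2·exp(−2nε²) = 94 exp(−2·1038·0.055²).
So c = 2·1038·0.055² = 6.2799.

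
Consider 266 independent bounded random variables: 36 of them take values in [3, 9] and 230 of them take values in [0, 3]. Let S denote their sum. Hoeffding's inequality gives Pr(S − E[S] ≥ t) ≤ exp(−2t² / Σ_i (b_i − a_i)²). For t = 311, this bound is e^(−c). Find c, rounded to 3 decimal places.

57.469

Σ(b_i − a_i)² = 36·6² + 230·3² = 3366.
c = 2t² / 3366 = 2·311² / 3366 = 57.4694.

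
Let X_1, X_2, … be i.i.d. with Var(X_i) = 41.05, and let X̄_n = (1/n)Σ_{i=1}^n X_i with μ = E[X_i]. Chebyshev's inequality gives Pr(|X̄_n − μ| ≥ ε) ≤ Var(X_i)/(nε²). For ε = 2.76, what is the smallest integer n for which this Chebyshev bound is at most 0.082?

66

Require 41.05/(n·2.76²) ≤ 0.082, i.e. n ≥ 41.05/(0.082·2.76²) = 65.718.
The smallest integer n is 66.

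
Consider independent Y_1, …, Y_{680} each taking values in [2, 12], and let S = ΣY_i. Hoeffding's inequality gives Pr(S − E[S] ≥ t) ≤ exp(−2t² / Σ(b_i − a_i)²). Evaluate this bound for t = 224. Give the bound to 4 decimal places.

0.2286

Σ(b_i − a_i)² = 680·(10)² = 68000.
Exponent = 2·224²/68000 = 1.4758.
Bound = exp(−1.4758) = 0.22860.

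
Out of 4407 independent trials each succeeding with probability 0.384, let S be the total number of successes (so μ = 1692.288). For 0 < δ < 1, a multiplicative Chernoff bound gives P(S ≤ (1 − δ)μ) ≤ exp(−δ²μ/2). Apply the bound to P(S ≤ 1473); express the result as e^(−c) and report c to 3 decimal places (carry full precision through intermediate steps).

Write 1473 = (1 − δ)μ, so δ = 1 − 1473/1692.288 = 0.1295808…
Then the exponent is δ²μ/2 = (μ − 1473)²/(2μ) = 14.207755.

14.208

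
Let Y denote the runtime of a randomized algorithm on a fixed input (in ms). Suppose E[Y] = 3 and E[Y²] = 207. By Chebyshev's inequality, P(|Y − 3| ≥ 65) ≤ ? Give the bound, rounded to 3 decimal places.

0.047

Var(Y) = E[Y²] − (E[Y])² = 207 − 9 = 198.
Chebyshev's inequality: P(|Y − μ| ≥ t) ≤ Var(Y)/t² = 198/4225 = 0.0469.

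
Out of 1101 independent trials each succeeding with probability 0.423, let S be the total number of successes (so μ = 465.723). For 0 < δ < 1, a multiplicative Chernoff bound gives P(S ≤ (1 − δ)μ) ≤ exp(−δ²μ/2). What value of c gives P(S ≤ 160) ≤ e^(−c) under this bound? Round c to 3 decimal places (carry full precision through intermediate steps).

100.346

Write 160 = (1 − δ)μ, so δ = 1 − 160/465.723 = 0.6564481…
Then the exponent is δ²μ/2 = (μ − 160)²/(2μ) = 100.345648.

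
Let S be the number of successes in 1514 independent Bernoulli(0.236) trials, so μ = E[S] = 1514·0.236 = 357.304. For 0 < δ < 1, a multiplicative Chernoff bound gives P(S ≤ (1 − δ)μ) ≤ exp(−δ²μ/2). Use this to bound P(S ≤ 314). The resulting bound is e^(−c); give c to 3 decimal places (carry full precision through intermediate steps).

Write 314 = (1 − δ)μ, so δ = 1 − 314/357.304 = 0.1211965…
Then the exponent is δ²μ/2 = (μ − 314)²/(2μ) = 2.624147.

2.624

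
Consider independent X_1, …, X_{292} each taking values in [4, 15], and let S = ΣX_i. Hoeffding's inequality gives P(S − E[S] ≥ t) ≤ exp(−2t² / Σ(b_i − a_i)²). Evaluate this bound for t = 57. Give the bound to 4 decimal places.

Σ(b_i − a_i)² = 292·(11)² = 35332.
Exponent = 2·57²/35332 = 0.1839.
Bound = exp(−0.1839) = 0.83201.

0.8320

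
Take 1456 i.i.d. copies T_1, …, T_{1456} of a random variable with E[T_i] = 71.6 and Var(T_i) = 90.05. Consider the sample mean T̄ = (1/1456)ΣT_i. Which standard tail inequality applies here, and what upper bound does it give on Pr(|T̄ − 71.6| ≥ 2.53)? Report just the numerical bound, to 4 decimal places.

With mean and variance of each term known, Chebyshev's inequality bounds the deviation of the sum (or sample mean).
Var(T̄) = Var(T_i)/n = 90.05/1456 = 0.061848.
Chebyshev: Pr(|T̄ − 71.6| ≥ 2.53) ≤ Var(T̄)/(2.53)² = 90.05/(1456·2.53²) = 0.0097.

0.0097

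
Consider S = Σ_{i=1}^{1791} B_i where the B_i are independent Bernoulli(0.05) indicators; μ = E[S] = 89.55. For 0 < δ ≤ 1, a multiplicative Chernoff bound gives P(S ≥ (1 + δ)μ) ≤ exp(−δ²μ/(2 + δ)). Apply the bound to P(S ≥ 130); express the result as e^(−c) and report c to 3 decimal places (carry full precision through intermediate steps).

7.453

Write 130 = (1 + δ)μ, so δ = 130/89.55 − 1 = 0.451703…
Then the exponent is δ²μ/(2 + δ) = (130 − μ)² / (μ·(2 + δ)) = 7.452528.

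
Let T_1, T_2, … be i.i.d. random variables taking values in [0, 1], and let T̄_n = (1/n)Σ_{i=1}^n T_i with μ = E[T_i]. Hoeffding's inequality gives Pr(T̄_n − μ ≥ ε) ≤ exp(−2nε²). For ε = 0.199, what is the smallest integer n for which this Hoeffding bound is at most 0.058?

36

Require exp(−2nε²) ≤ 0.058, i.e. 2nε² ≥ ln(1/0.058) = 2.847312.
So n ≥ 2.847312 / (2·0.199²) = 35.950.
The smallest integer n is 36.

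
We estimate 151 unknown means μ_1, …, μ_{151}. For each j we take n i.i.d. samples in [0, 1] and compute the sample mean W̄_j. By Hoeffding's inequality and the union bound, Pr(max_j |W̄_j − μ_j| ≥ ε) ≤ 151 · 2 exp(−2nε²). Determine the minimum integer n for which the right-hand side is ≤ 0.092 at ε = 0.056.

1291

Need 2·151·exp(−2nε²) ≤ 0.092, i.e. exp(−2nε²) ≤ 0.092/302.
So 2nε² ≥ ln(302/0.092) = 8.096394.
Hence n ≥ 8.096394/(2·0.056²) = 1290.879.
The smallest integer n is 1291.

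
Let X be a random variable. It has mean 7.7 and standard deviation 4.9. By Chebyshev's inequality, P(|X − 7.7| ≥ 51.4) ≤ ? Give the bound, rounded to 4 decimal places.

Chebyshev: P(|X − μ| ≥ t) ≤ Var(X)/t².
Var(X) = σ² = 4.9² = 24.01.
Bound = 24.01 / 2641.96 = 0.0091.

0.0091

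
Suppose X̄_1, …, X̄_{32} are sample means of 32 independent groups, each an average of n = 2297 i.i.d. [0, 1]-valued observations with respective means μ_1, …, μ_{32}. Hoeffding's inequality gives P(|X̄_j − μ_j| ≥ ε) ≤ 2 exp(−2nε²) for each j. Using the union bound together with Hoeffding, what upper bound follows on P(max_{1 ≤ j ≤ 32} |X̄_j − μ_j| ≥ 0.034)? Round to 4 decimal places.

0.3161

Per-experiment Hoeffding bound: 2·exp(−2·2297·0.034²) = 2·exp(−5.31066) = 0.0098773.
Union bound over 32 events: 32·0.0098773 = 0.31607.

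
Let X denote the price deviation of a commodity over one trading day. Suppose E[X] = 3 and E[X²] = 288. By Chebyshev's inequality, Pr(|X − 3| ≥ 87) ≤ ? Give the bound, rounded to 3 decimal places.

Var(X) = E[X²] − (E[X])² = 288 − 9 = 279.
Chebyshev's inequality: Pr(|X − μ| ≥ t) ≤ Var(X)/t² = 279/7569 = 0.0369.

0.037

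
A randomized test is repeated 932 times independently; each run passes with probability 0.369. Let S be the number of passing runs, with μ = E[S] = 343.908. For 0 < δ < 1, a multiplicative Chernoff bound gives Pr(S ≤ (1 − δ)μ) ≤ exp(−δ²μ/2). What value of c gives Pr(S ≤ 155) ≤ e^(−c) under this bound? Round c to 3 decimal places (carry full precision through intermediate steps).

Write 155 = (1 − δ)μ, so δ = 1 − 155/343.908 = 0.5492981…
Then the exponent is δ²μ/2 = (μ − 155)²/(2μ) = 51.883400.

51.883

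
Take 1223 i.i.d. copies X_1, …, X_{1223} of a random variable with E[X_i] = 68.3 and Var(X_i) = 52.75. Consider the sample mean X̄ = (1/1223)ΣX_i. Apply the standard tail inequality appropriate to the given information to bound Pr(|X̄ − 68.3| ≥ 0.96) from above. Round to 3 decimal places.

0.047

With mean and variance of each term known, Chebyshev's inequality bounds the deviation of the sum (or sample mean).
Var(X̄) = Var(X_i)/n = 52.75/1223 = 0.043132.
Chebyshev: Pr(|X̄ − 68.3| ≥ 0.96) ≤ Var(X̄)/(0.96)² = 52.75/(1223·0.96²) = 0.0468.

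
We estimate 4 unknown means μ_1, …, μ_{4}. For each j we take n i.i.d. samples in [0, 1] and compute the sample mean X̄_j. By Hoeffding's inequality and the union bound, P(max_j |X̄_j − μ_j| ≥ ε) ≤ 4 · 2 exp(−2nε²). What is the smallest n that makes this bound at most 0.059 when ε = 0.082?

Need 2·4·exp(−2nε²) ≤ 0.059, i.e. exp(−2nε²) ≤ 0.059/8.
So 2nε² ≥ ln(8/0.059) = 4.909659.
Hence n ≥ 4.909659/(2·0.082²) = 365.085.
The smallest integer n is 366.

366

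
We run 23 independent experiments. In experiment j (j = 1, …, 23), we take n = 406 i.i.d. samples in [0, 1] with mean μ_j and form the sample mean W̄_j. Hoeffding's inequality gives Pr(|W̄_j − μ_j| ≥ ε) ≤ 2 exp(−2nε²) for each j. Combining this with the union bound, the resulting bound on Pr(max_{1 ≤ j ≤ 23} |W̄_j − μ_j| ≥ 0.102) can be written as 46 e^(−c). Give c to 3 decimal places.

8.448

Union bound over the 23 events: Pr(max_{1 ≤ j ≤ 23} |W̄_j − μ_j| ≥ 0.102) ≤ 23·2·exp(−2nε²) = 46 exp(−2·406·0.102²).
So c = 2·406·0.102² = 8.4480.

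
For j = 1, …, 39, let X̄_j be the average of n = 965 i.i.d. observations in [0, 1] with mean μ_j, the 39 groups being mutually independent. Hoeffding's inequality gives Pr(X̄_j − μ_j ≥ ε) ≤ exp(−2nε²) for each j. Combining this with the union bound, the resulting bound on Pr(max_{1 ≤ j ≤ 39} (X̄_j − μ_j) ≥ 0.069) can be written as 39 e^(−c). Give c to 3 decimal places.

Union bound over the 39 events: Pr(max_{1 ≤ j ≤ 39} (X̄_j − μ_j) ≥ 0.069) ≤ 39·exp(−2nε²) = 39 exp(−2·965·0.069²).
So c = 2·965·0.069² = 9.1887.

9.189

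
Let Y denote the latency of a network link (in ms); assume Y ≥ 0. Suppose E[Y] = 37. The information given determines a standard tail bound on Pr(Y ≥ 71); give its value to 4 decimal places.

Only the mean of a non-negative variable is known, so Markov's inequality is the applicable tail bound.
Markov's inequality: for a non-negative random variable, Pr(Y ≥ a) ≤ E[Y]/a.
Here E[Y] = 37 and a = 71, so the bound is 37/71 = 0.5211.

0.5211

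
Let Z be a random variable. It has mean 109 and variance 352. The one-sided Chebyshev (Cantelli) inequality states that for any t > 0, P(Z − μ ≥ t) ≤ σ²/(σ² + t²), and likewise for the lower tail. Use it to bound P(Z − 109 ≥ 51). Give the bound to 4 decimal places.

0.1192

Here σ² = 352 and t = 51, so σ² + t² = 2953.
Cantelli's bound: 352/2953 = 0.1192.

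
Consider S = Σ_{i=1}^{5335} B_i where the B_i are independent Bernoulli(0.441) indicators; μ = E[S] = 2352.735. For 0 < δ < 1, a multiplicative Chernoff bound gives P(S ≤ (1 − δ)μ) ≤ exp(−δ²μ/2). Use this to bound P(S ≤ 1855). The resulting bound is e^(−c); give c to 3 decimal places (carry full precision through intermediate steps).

Write 1855 = (1 − δ)μ, so δ = 1 − 1855/2352.735 = 0.2115559…
Then the exponent is δ²μ/2 = (μ − 1855)²/(2μ) = 52.649391.

52.649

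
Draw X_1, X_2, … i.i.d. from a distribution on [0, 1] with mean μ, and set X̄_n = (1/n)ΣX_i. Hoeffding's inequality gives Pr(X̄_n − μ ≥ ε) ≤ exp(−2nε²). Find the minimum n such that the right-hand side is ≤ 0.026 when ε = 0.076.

316

Require exp(−2nε²) ≤ 0.026, i.e. 2nε² ≥ ln(1/0.026) = 3.649659.
So n ≥ 3.649659 / (2·0.076²) = 315.933.
The smallest integer n is 316.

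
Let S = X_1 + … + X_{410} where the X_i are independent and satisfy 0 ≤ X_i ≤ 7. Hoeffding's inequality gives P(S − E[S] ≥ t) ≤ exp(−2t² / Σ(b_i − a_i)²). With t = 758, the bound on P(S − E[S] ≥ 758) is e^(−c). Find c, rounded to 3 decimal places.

Σ(b_i − a_i)² = 410·(7)² = 20090.
c = 2t²/20090 = 2·758²/20090 = 57.1990.

57.199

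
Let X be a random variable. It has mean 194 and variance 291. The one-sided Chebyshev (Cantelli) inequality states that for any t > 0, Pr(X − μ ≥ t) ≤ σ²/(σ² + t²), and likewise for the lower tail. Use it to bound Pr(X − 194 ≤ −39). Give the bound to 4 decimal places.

Here σ² = 291 and t = 39, so σ² + t² = 1812.
Cantelli's bound: 291/1812 = 0.1606.

0.1606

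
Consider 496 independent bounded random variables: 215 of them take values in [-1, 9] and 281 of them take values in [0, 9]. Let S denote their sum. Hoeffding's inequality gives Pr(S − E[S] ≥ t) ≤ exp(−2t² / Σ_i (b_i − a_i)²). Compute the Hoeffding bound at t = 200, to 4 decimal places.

0.1641

Σ(b_i − a_i)² = 215·10² + 281·9² = 44261.
Exponent = 2·200² / 44261 = 1.80746.
Bound = exp(−1.80746) = 0.16407.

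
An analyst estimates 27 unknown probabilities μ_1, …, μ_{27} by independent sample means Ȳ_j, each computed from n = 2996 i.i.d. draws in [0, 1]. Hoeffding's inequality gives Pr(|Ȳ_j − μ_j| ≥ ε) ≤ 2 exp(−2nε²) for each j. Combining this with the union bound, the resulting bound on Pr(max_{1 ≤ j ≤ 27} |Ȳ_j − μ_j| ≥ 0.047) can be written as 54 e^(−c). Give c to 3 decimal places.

13.236

Union bound over the 27 events: Pr(max_{1 ≤ j ≤ 27} |Ȳ_j − μ_j| ≥ 0.047) ≤ 27·2·exp(−2nε²) = 54 exp(−2·2996·0.047²).
So c = 2·2996·0.047² = 13.2363.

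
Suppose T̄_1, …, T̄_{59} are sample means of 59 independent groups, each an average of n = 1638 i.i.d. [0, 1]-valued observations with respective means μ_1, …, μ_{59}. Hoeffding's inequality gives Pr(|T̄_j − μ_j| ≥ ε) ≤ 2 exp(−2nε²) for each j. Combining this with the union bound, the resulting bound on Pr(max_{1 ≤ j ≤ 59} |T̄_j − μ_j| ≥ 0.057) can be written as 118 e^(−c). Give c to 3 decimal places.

10.644

Union bound over the 59 events: Pr(max_{1 ≤ j ≤ 59} |T̄_j − μ_j| ≥ 0.057) ≤ 59·2·exp(−2nε²) = 118 exp(−2·1638·0.057²).
So c = 2·1638·0.057² = 10.6437.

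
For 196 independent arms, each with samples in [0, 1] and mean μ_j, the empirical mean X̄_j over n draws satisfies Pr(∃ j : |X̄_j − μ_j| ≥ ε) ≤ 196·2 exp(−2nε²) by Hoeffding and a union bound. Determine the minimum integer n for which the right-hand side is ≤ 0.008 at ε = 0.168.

192

Need 2·196·exp(−2nε²) ≤ 0.008, i.e. exp(−2nε²) ≤ 0.008/392.
So 2nε² ≥ ln(392/0.008) = 10.799576.
Hence n ≥ 10.799576/(2·0.168²) = 191.319.
The smallest integer n is 192.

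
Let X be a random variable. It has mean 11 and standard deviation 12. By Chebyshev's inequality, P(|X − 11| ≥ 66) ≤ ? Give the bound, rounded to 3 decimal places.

0.033

Chebyshev: P(|X − μ| ≥ t) ≤ Var(X)/t².
Var(X) = σ² = 12² = 144.
Bound = 144 / 4356 = 0.0331.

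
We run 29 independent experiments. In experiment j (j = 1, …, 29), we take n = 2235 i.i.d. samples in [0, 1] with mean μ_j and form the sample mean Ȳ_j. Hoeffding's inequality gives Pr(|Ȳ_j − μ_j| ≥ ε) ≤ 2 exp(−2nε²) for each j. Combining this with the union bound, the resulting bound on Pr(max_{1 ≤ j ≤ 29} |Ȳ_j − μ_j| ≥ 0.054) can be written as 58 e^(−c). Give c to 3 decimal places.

13.035

Union bound over the 29 events: Pr(max_{1 ≤ j ≤ 29} |Ȳ_j − μ_j| ≥ 0.054) ≤ 29·2·exp(−2nε²) = 58 exp(−2·2235·0.054²).
So c = 2·2235·0.054² = 13.0345.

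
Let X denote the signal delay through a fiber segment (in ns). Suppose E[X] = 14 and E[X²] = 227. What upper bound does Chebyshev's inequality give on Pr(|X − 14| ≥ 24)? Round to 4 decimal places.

Var(X) = E[X²] − (E[X])² = 227 − 196 = 31.
Chebyshev's inequality: Pr(|X − μ| ≥ t) ≤ Var(X)/t² = 31/576 = 0.0538.

0.0538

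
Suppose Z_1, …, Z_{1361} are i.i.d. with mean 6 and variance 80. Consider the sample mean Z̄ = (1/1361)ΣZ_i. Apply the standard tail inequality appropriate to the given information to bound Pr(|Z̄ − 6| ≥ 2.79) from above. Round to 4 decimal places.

With mean and variance of each term known, Chebyshev's inequality bounds the deviation of the sum (or sample mean).
Var(Z̄) = Var(Z_i)/n = 80/1361 = 0.05878.
Chebyshev: Pr(|Z̄ − 6| ≥ 2.79) ≤ Var(Z̄)/(2.79)² = 80/(1361·2.79²) = 0.0076.

0.0076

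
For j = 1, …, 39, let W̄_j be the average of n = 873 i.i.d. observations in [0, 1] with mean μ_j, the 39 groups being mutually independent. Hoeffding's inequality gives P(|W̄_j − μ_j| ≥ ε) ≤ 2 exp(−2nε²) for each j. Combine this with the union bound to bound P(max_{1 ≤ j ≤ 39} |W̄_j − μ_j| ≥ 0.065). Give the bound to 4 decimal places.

Per-experiment Hoeffding bound: 2·exp(−2·873·0.065²) = 2·exp(−7.37685) = 0.0012511.
Union bound over 39 events: 39·0.0012511 = 0.04879.

0.0488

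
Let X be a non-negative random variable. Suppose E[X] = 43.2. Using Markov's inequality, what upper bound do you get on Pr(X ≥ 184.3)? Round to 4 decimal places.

Markov's inequality: for a non-negative random variable, Pr(X ≥ a) ≤ E[X]/a.
Here E[X] = 43.2 and a = 184.3, so the bound is 43.2/184.3 = 0.2344.

0.2344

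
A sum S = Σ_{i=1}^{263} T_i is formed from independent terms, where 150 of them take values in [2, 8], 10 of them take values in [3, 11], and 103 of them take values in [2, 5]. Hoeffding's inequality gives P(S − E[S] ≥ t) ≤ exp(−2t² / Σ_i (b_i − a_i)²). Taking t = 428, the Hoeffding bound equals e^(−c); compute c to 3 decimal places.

52.586

Σ(b_i − a_i)² = 150·6² + 10·8² + 103·3² = 6967.
c = 2t² / 6967 = 2·428² / 6967 = 52.5862.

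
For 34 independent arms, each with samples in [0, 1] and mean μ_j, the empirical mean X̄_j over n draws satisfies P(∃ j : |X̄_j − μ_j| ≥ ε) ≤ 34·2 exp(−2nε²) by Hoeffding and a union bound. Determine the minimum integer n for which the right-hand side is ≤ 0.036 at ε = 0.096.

410

Need 2·34·exp(−2nε²) ≤ 0.036, i.e. exp(−2nε²) ≤ 0.036/68.
So 2nε² ≥ ln(68/0.036) = 7.543744.
Hence n ≥ 7.543744/(2·0.096²) = 409.274.
The smallest integer n is 410.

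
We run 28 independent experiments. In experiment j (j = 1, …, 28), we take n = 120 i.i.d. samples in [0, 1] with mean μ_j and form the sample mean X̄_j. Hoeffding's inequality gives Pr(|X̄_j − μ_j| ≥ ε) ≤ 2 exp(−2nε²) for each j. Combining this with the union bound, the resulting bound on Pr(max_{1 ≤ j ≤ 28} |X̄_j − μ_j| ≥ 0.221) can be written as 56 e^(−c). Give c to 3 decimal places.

11.722

Union bound over the 28 events: Pr(max_{1 ≤ j ≤ 28} |X̄_j − μ_j| ≥ 0.221) ≤ 28·2·exp(−2nε²) = 56 exp(−2·120·0.221²).
So c = 2·120·0.221² = 11.7218.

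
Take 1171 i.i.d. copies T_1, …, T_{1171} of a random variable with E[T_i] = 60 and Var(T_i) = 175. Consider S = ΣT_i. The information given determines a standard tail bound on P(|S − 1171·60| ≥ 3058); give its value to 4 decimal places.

With mean and variance of each term known, Chebyshev's inequality bounds the deviation of the sum (or sample mean).
Var(S) = n·Var(T_i) = 1171·175 = 204925.
Chebyshev: P(|S − 1171·60| ≥ 3058) ≤ Var(S)/3058² = 204925/9351364 = 0.0219.

0.0219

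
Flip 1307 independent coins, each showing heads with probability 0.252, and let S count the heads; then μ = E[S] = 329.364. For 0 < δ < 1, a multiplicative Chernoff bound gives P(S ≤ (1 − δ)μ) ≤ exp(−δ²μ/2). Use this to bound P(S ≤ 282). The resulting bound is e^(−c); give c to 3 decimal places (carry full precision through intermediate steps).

3.406

Write 282 = (1 − δ)μ, so δ = 1 − 282/329.364 = 0.1438044…
Then the exponent is δ²μ/2 = (μ − 282)²/(2μ) = 3.405576.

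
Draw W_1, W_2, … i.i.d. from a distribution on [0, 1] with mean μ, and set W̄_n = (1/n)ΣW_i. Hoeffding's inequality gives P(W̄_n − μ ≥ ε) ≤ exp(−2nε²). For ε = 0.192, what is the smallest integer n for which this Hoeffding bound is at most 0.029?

Require exp(−2nε²) ≤ 0.029, i.e. 2nε² ≥ ln(1/0.029) = 3.540459.
So n ≥ 3.540459 / (2·0.192²) = 48.021.
The smallest integer n is 49.

49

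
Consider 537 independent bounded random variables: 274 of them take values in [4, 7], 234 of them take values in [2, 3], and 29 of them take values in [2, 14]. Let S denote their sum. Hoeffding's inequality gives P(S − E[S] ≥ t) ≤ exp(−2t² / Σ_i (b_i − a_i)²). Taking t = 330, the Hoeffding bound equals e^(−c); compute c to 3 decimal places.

Σ(b_i − a_i)² = 274·3² + 234·1² + 29·12² = 6876.
c = 2t² / 6876 = 2·330² / 6876 = 31.6754.

31.675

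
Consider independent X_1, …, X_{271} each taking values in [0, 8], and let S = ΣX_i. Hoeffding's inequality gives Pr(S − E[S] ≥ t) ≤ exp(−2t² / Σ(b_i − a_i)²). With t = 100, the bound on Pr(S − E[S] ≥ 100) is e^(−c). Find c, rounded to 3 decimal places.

Σ(b_i − a_i)² = 271·(8)² = 17344.
c = 2t²/17344 = 2·100²/17344 = 1.1531.

1.153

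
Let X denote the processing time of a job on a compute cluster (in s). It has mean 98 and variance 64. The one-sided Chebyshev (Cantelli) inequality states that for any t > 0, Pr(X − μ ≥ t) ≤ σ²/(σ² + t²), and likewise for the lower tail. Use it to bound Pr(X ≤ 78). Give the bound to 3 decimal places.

0.138

Here σ² = 64 and t = 20, so σ² + t² = 464.
Cantelli's bound: 64/464 = 0.1379.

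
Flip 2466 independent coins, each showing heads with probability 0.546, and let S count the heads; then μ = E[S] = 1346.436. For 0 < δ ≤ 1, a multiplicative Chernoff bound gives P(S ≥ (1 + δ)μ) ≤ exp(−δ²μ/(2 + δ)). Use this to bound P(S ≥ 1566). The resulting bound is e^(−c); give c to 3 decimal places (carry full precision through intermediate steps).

Write 1566 = (1 + δ)μ, so δ = 1566/1346.436 − 1 = 0.1630705…
Then the exponent is δ²μ/(2 + δ) = (1566 − μ)² / (μ·(2 + δ)) = 16.552587.

16.553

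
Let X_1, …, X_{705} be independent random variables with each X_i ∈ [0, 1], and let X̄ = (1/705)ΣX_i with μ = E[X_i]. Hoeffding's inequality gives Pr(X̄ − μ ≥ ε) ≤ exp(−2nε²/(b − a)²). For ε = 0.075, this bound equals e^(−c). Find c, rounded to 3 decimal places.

c = 2nε²/(b − a)² = 2·705·0.075² / 1² = 7.9313.

7.931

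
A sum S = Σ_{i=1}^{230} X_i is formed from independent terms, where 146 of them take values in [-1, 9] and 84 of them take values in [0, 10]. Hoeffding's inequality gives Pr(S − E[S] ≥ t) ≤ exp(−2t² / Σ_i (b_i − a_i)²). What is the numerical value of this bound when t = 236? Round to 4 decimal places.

Σ(b_i − a_i)² = 146·10² + 84·10² = 23000.
Exponent = 2·236² / 23000 = 4.84313.
Bound = exp(−4.84313) = 0.00788.

0.0079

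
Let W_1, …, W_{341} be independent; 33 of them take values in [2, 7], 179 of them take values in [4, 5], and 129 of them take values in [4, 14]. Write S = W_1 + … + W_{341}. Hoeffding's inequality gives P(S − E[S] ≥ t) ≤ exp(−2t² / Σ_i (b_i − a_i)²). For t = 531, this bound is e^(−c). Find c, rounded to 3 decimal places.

40.558

Σ(b_i − a_i)² = 33·5² + 179·1² + 129·10² = 13904.
c = 2t² / 13904 = 2·531² / 13904 = 40.5583.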